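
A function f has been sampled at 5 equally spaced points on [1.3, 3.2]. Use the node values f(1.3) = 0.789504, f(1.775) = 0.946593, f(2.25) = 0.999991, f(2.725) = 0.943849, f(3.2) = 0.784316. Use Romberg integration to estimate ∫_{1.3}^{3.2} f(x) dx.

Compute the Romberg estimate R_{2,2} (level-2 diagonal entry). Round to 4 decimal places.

R_{0,0} (trapezoid, 1 panel, h=1.9000): 1.495129
R_{1,0} (trapezoid, 2 panels, h=0.9500): 1.697556
R_{2,0} (trapezoid, 4 panels, h=0.4750): 1.746738
R_{1,1} = 1.697556 + (1.697556 − 1.495129)/3 = 1.765032
R_{2,1} = 1.746738 + (1.746738 − 1.697556)/3 = 1.763132
R_{2,2} = 1.763132 + (1.763132 − 1.765032)/15 = 1.763005

1.7630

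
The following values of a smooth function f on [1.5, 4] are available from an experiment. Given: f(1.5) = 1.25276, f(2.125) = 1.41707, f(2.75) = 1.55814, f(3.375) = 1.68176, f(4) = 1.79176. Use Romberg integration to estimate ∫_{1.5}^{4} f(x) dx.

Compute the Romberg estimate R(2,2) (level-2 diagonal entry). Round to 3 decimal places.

3.866

R(0,0) (trapezoid, 1 panel, h=2.5000): 3.80565
R(1,0) (trapezoid, 2 panels, h=1.2500): 3.85050
R(2,0) (trapezoid, 4 panels, h=0.6250): 3.86202
R(1,1) = 3.85050 + (3.85050 − 3.80565)/3 = 3.86545
R(2,1) = 3.86202 + (3.86202 − 3.85050)/3 = 3.86586
R(2,2) = 3.86586 + (3.86586 − 3.86545)/15 = 3.86589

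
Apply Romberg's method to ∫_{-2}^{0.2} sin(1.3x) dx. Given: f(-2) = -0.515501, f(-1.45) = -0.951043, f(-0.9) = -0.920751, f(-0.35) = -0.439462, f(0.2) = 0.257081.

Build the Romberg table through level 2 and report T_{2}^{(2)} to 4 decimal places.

T_{0}^{(0)} (trapezoid, 1 panel, h=2.2000): -0.284262
T_{1}^{(0)} (trapezoid, 2 panels, h=1.1000): -1.154957
T_{2}^{(0)} (trapezoid, 4 panels, h=0.5500): -1.342256
T_{1}^{(1)} = -1.154957 + (-1.154957 − (-0.284262))/3 = -1.445189
T_{2}^{(1)} = -1.342256 + (-1.342256 − (-1.154957))/3 = -1.404689
T_{2}^{(2)} = -1.404689 + (-1.404689 − (-1.445189))/15 = -1.401989

-1.4020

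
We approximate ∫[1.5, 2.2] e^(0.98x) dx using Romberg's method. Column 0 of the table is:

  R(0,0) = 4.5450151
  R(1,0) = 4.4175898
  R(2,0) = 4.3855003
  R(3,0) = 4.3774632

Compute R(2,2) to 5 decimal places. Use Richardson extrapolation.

R(1,1) = 4.4175898 + (4.4175898 − 4.5450151)/3 = 4.3751147
R(2,1) = (4·4.3855003 − 4.4175898) / 3 = 4.3748038
R(2,2) = 4.3748038 + (4.3748038 − 4.3751147)/15 = 4.3747831
(Column j=1 coincides with Simpson's rule on the same nodes.)

4.37478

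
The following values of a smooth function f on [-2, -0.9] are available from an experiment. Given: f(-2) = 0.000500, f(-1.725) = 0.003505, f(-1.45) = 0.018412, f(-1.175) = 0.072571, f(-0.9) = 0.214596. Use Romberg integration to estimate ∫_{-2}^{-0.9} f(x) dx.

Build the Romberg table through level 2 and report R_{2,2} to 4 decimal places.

0.0509

R_{0,0} (trapezoid, 1 panel, h=1.1000): 0.118303
R_{1,0} (trapezoid, 2 panels, h=0.5500): 0.069278
R_{2,0} (trapezoid, 4 panels, h=0.2750): 0.055560
R_{1,1} = 0.069278 + (0.069278 − 0.118303)/3 = 0.052936
R_{2,1} = 0.055560 + (0.055560 − 0.069278)/3 = 0.050987
R_{2,2} = 0.050987 + (0.050987 − 0.052936)/15 = 0.050857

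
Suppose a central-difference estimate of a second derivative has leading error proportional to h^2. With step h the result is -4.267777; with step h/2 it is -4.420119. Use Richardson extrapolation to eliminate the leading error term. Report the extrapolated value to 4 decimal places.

Extrapolated value = (4·A(h/2) − A(h)) / (4 − 1)
= (4·(-4.420119) − (-4.267777)) / 3
= -13.412699 / 3 = -4.470900

-4.4709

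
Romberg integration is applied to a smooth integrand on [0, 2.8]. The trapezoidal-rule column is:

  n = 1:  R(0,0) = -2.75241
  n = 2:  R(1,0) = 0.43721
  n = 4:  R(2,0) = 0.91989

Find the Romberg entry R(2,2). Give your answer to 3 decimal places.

1.053

R(1,1) = (4·0.43721 − (-2.75241)) / 3 = 1.50042
R(2,1) = (4·0.91989 − 0.43721) / 3 = 1.08078
R(2,2) = (16·1.08078 − 1.50042) / 15 = 1.05280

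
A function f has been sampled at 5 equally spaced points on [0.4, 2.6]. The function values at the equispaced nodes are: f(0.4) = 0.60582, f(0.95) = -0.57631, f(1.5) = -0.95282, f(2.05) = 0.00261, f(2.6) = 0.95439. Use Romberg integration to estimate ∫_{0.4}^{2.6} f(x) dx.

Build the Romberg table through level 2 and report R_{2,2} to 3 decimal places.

R_{0,0} (trapezoid, 1 panel, h=2.2000): 1.71623
R_{1,0} (trapezoid, 2 panels, h=1.1000): -0.18999
R_{2,0} (trapezoid, 4 panels, h=0.5500): -0.41053
R_{1,1} = -0.18999 + (-0.18999 − 1.71623)/3 = -0.82540
R_{2,1} = -0.41053 + (-0.41053 − (-0.18999))/3 = -0.48404
R_{2,2} = -0.48404 + (-0.48404 − (-0.82540))/15 = -0.46128

-0.461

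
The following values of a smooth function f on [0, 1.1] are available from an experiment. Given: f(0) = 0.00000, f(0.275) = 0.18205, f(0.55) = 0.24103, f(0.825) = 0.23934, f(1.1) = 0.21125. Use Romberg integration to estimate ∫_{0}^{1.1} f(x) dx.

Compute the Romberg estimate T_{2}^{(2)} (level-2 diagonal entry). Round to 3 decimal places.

0.218

T_{0}^{(0)} (trapezoid, 1 panel, h=1.1000): 0.11619
T_{1}^{(0)} (trapezoid, 2 panels, h=0.5500): 0.19066
T_{2}^{(0)} (trapezoid, 4 panels, h=0.2750): 0.21121
T_{1}^{(1)} = 0.19066 + (0.19066 − 0.11619)/3 = 0.21548
T_{2}^{(1)} = 0.21121 + (0.21121 − 0.19066)/3 = 0.21806
T_{2}^{(2)} = 0.21806 + (0.21806 − 0.21548)/15 = 0.21823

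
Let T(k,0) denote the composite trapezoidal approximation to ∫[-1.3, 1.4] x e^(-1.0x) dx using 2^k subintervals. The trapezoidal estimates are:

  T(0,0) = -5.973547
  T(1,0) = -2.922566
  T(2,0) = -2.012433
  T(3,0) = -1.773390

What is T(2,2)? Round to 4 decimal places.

-1.6960

T(1,1) = (4·(-2.922566) − (-5.973547)) / 3 = -1.905572
T(2,1) = (4·(-2.012433) − (-2.922566)) / 3 = -1.709055
T(2,2) = -1.709055 + (-1.709055 − (-1.905572))/15 = -1.695954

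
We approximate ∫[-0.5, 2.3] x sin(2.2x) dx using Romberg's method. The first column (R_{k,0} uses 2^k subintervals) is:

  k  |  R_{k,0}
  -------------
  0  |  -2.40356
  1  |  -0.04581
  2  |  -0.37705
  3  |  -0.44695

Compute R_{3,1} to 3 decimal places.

Richardson extrapolation on the trapezoidal column (denominator 4−1=3):
R_{3,1} = -0.44695 + (-0.44695 − (-0.37705))/3 = -0.47025

-0.470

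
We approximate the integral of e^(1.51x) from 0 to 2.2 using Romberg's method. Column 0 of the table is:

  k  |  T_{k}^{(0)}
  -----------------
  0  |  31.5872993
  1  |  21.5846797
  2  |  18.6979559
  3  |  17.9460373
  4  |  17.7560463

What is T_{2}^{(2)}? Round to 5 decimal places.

17.70140

Richardson extrapolation on the trapezoidal column (denominator 4−1=3):
T_{1}^{(1)} = 21.5846797 + (21.5846797 − 31.5872993)/3 = 18.2504732
T_{2}^{(1)} = 18.6979559 + (18.6979559 − 21.5846797)/3 = 17.7357146
T_{2}^{(2)} = (16·17.7357146 − 18.2504732) / 15 = 17.7013974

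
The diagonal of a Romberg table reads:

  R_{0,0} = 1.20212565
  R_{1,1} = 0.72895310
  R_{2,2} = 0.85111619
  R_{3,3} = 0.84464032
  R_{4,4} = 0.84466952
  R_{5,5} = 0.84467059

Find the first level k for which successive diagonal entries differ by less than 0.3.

k = 2

|R_{1,1} − R_{0,0}| = 0.47317255 ≥ 0.3
|R_{2,2} − R_{1,1}| = 0.12216309 < 0.3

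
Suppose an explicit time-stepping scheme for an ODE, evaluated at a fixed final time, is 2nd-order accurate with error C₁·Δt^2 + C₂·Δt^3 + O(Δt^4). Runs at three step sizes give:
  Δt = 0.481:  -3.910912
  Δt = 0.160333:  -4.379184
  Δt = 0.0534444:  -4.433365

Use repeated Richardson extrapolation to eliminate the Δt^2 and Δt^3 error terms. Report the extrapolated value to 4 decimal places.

-4.4402

First eliminate the Δt^2 term (factor 3^2 = 9):
  B₁ = (9·(-4.379184) − (-3.910912))/8 = -4.437718
  B₂ = (9·(-4.433365) − (-4.379184))/8 = -4.440138
Then eliminate the Δt^3 term (factor 3^3 = 27):
  (27·(-4.440138) − (-4.437718))/26 = -4.440231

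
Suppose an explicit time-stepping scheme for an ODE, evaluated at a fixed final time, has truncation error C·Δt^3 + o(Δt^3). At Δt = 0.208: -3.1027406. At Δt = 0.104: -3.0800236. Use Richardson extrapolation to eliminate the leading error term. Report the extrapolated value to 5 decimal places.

The leading error scales as Δt^3; refining by a factor of 2 reduces it by 2^3 = 8.
Extrapolated value = (8·A(Δt/2) − A(Δt)) / (8 − 1)
= (8·(-3.0800236) − (-3.1027406)) / 7
= -21.5374482 / 7 = -3.0767783

-3.07678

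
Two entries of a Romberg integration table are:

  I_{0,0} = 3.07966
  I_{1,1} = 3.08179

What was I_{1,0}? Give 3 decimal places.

From I_{1,1} = (4·I_{1,0} − I_{0,0})/3, solve for I_{1,0}:
4·I_{1,0} = 3·3.08179 + 3.07966 = 12.32503
I_{1,0} = 3.08126

3.081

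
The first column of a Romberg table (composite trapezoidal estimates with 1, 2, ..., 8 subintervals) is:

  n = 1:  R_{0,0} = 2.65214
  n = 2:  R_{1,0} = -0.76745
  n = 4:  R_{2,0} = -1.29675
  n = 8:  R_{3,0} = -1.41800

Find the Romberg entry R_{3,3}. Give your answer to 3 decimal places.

-1.458

R_{1,1} = (4·(-0.76745) − 2.65214) / 3 = -1.90731
R_{2,1} = -1.29675 + (-1.29675 − (-0.76745))/3 = -1.47318
R_{3,1} = (4·(-1.41800) − (-1.29675)) / 3 = -1.45842
R_{2,2} = -1.47318 + (-1.47318 − (-1.90731))/15 = -1.44424
R_{3,2} = (16·(-1.45842) − (-1.47318)) / 15 = -1.45744
R_{3,3} = -1.45744 + (-1.45744 − (-1.44424))/63 = -1.45765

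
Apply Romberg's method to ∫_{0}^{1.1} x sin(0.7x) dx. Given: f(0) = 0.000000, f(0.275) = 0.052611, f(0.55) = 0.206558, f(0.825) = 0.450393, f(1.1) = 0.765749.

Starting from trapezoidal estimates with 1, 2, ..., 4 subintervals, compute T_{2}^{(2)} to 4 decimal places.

T_{0}^{(0)} (trapezoid, 1 panel, h=1.1000): 0.421162
T_{1}^{(0)} (trapezoid, 2 panels, h=0.5500): 0.324188
T_{2}^{(0)} (trapezoid, 4 panels, h=0.2750): 0.300420
T_{1}^{(1)} = 0.324188 + (0.324188 − 0.421162)/3 = 0.291863
T_{2}^{(1)} = 0.300420 + (0.300420 − 0.324188)/3 = 0.292497
T_{2}^{(2)} = 0.292497 + (0.292497 − 0.291863)/15 = 0.292539

0.2925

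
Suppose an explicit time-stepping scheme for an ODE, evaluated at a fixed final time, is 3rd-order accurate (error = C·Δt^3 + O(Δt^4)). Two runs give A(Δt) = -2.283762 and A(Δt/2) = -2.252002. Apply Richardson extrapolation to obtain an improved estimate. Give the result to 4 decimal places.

-2.2475

Extrapolated value = (8·A(Δt/2) − A(Δt)) / (8 − 1)
= (8·(-2.252002) − (-2.283762)) / 7
= -15.732254 / 7 = -2.247465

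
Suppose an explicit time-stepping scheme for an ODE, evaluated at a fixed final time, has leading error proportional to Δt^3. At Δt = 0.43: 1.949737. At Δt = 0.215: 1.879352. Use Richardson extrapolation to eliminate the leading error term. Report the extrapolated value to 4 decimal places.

1.8693

Extrapolated value = (8·A(Δt/2) − A(Δt)) / (8 − 1)
= (8·1.879352 − 1.949737) / 7
= 13.085079 / 7 = 1.869297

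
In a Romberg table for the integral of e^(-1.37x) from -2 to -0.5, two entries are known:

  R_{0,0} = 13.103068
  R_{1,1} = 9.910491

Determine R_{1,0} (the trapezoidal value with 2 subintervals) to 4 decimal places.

10.7086

From R_{1,1} = (4·R_{1,0} − R_{0,0})/3, solve for R_{1,0}:
4·R_{1,0} = 3·9.910491 + 13.103068 = 42.834541
R_{1,0} = 10.708635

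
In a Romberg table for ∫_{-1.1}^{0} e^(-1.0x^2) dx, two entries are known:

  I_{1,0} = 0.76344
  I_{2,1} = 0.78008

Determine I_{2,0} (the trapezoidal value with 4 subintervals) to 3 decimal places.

From I_{2,1} = (4·I_{2,0} − I_{1,0})/3, solve for I_{2,0}:
4·I_{2,0} = 3·0.78008 + 0.76344 = 3.10368
I_{2,0} = 0.77592

0.776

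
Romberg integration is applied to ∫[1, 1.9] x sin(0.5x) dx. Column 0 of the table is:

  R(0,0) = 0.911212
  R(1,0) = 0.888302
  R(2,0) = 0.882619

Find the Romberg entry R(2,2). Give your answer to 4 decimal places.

0.8807

R(1,1) = 0.888302 + (0.888302 − 0.911212)/3 = 0.880665
R(2,1) = (4·0.882619 − 0.888302) / 3 = 0.880725
R(2,2) = 0.880725 + (0.880725 − 0.880665)/15 = 0.880729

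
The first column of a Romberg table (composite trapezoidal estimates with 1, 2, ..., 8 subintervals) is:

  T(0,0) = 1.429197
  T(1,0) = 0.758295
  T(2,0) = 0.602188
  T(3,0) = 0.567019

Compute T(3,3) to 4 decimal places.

0.5557

Richardson extrapolation on the trapezoidal column (denominator 4−1=3):
T(1,1) = 0.758295 + (0.758295 − 1.429197)/3 = 0.534661
T(2,1) = (4·0.602188 − 0.758295) / 3 = 0.550152
T(3,1) = (4·0.567019 − 0.602188) / 3 = 0.555296
T(2,2) = (16·0.550152 − 0.534661) / 15 = 0.551185
T(3,2) = 0.555296 + (0.555296 − 0.550152)/15 = 0.555639
T(3,3) = 0.555639 + (0.555639 − 0.551185)/63 = 0.555710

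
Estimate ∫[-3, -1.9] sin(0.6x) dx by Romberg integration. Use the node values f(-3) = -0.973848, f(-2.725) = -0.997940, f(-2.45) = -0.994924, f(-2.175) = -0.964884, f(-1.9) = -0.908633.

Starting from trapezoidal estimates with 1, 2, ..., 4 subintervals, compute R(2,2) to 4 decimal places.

R(0,0) (trapezoid, 1 panel, h=1.1000): -1.035365
R(1,0) (trapezoid, 2 panels, h=0.5500): -1.064890
R(2,0) (trapezoid, 4 panels, h=0.2750): -1.072222
R(1,1) = -1.064890 + (-1.064890 − (-1.035365))/3 = -1.074732
R(2,1) = -1.072222 + (-1.072222 − (-1.064890))/3 = -1.074666
R(2,2) = -1.074666 + (-1.074666 − (-1.074732))/15 = -1.074662

-1.0747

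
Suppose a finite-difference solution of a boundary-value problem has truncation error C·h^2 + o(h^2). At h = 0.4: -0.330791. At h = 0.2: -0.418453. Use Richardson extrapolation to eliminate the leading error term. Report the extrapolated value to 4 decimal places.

The leading error scales as h^2; refining by a factor of 2 reduces it by 2^2 = 4.
Extrapolated value = (4·A(h/2) − A(h)) / (4 − 1)
= (4·(-0.418453) − (-0.330791)) / 3
= -1.343021 / 3 = -0.447674

-0.4477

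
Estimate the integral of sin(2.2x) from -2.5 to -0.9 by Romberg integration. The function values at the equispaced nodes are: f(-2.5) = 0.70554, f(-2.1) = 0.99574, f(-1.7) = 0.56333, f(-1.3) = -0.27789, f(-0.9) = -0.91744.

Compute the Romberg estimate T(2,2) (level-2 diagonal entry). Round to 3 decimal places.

T(0,0) (trapezoid, 1 panel, h=1.6000): -0.16952
T(1,0) (trapezoid, 2 panels, h=0.8000): 0.36590
T(2,0) (trapezoid, 4 panels, h=0.4000): 0.47009
T(1,1) = 0.36590 + (0.36590 − (-0.16952))/3 = 0.54437
T(2,1) = 0.47009 + (0.47009 − 0.36590)/3 = 0.50482
T(2,2) = 0.50482 + (0.50482 − 0.54437)/15 = 0.50218

0.502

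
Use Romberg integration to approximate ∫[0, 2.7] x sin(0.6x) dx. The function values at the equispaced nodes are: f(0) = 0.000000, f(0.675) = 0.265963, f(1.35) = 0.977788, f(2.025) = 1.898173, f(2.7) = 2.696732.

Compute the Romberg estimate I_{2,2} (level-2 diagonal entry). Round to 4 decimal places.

2.9959

I_{0,0} (trapezoid, 1 panel, h=2.7000): 3.640588
I_{1,0} (trapezoid, 2 panels, h=1.3500): 3.140308
I_{2,0} (trapezoid, 4 panels, h=0.6750): 3.030946
I_{1,1} = 3.140308 + (3.140308 − 3.640588)/3 = 2.973548
I_{2,1} = 3.030946 + (3.030946 − 3.140308)/3 = 2.994492
I_{2,2} = 2.994492 + (2.994492 − 2.973548)/15 = 2.995888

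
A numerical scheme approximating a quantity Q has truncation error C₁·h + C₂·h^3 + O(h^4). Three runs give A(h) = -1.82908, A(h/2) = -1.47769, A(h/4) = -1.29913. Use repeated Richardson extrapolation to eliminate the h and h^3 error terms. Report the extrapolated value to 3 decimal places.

First eliminate the h term (factor 2^1 = 2):
  B₁ = (2·(-1.47769) − (-1.82908))/1 = -1.12630
  B₂ = (2·(-1.29913) − (-1.47769))/1 = -1.12057
Then eliminate the h^3 term (factor 2^3 = 8):
  (8·(-1.12057) − (-1.12630))/7 = -1.11975

-1.120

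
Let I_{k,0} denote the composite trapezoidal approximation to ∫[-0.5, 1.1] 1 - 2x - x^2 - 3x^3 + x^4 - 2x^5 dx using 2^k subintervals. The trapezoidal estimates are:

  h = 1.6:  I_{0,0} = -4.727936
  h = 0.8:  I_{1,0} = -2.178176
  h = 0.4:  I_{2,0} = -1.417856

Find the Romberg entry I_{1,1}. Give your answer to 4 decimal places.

-1.3283

Richardson extrapolation on the trapezoidal column (denominator 4−1=3):
I_{1,1} = -2.178176 + (-2.178176 − (-4.727936))/3 = -1.328256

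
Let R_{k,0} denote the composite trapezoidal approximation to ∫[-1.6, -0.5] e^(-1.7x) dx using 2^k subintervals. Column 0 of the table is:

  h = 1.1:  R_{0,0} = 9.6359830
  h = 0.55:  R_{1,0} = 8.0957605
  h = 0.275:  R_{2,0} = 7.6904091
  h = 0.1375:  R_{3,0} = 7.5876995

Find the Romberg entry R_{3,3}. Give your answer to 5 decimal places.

R_{1,1} = 8.0957605 + (8.0957605 − 9.6359830)/3 = 7.5823530
R_{2,1} = 7.6904091 + (7.6904091 − 8.0957605)/3 = 7.5552920
R_{3,1} = 7.5876995 + (7.5876995 − 7.6904091)/3 = 7.5534630
R_{2,2} = 7.5552920 + (7.5552920 − 7.5823530)/15 = 7.5534879
R_{3,2} = (16·7.5534630 − 7.5552920) / 15 = 7.5533411
R_{3,3} = (64·7.5533411 − 7.5534879) / 63 = 7.5533388

7.55334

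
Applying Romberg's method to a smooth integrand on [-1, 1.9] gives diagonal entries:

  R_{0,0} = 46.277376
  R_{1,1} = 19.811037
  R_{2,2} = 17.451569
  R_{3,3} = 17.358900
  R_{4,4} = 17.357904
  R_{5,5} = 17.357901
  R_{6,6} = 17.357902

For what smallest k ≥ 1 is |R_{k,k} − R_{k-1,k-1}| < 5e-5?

k = 5

|R_{1,1} − R_{0,0}| = 26.466339 ≥ 5e-5
|R_{2,2} − R_{1,1}| = 2.359468 ≥ 5e-5
|R_{3,3} − R_{2,2}| = 0.092669 ≥ 5e-5
|R_{4,4} − R_{3,3}| = 0.000996 ≥ 5e-5
|R_{5,5} − R_{4,4}| = 0.000003 < 5e-5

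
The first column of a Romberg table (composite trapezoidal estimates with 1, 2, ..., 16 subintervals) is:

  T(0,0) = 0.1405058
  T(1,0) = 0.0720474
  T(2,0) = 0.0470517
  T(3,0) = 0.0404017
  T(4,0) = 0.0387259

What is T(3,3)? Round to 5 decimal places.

0.03815

Richardson extrapolation on the trapezoidal column (denominator 4−1=3):
T(1,1) = (4·0.0720474 − 0.1405058) / 3 = 0.0492279
T(2,1) = 0.0470517 + (0.0470517 − 0.0720474)/3 = 0.0387198
T(3,1) = 0.0404017 + (0.0404017 − 0.0470517)/3 = 0.0381850
T(2,2) = 0.0387198 + (0.0387198 − 0.0492279)/15 = 0.0380193
T(3,2) = (16·0.0381850 − 0.0387198) / 15 = 0.0381493
T(3,3) = (64·0.0381493 − 0.0380193) / 63 = 0.0381514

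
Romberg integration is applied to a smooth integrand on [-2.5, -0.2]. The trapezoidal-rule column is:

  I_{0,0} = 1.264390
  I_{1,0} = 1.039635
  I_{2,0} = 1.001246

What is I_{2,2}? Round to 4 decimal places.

0.9900

Richardson extrapolation on the trapezoidal column (denominator 4−1=3):
I_{1,1} = (4·1.039635 − 1.264390) / 3 = 0.964717
I_{2,1} = (4·1.001246 − 1.039635) / 3 = 0.988450
I_{2,2} = (16·0.988450 − 0.964717) / 15 = 0.990032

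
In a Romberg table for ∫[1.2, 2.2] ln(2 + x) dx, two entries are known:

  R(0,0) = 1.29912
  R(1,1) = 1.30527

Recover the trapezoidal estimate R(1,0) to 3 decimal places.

From R(1,1) = (4·R(1,0) − R(0,0))/3, solve for R(1,0):
4·R(1,0) = 3·1.30527 + 1.29912 = 5.21493
R(1,0) = 1.30373

1.304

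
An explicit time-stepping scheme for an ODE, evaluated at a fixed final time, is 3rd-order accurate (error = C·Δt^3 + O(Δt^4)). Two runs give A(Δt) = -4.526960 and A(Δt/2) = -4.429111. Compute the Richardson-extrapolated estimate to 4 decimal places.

-4.4151

The leading error scales as Δt^3; refining by a factor of 2 reduces it by 2^3 = 8.
Extrapolated value = (8·A(Δt/2) − A(Δt)) / (8 − 1)
= (8·(-4.429111) − (-4.526960)) / 7
= -30.905928 / 7 = -4.415133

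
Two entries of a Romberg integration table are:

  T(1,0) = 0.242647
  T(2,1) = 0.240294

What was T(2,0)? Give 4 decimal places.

From T(2,1) = (4·T(2,0) − T(1,0))/3, solve for T(2,0):
4·T(2,0) = 3·0.240294 + 0.242647 = 0.963529
T(2,0) = 0.240882

0.2409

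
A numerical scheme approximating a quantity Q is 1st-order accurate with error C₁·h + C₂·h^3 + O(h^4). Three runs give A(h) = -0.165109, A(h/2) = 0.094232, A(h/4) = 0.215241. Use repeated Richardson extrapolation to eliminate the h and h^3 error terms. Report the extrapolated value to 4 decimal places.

First eliminate the h term (factor 2^1 = 2):
  B₁ = (2·0.094232 − (-0.165109))/1 = 0.353573
  B₂ = (2·0.215241 − 0.094232)/1 = 0.336250
Then eliminate the h^3 term (factor 2^3 = 8):
  (8·0.336250 − 0.353573)/7 = 0.333775

0.3338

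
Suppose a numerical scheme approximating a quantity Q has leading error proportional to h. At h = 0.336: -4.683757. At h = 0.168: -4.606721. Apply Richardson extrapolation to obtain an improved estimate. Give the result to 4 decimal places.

The leading error scales as h; refining by a factor of 2 reduces it by 2^1 = 2.
Extrapolated value = (2·A(h/2) − A(h)) / (2 − 1)
= (2·(-4.606721) − (-4.683757)) / 1
= -4.529685 / 1 = -4.529685

-4.5297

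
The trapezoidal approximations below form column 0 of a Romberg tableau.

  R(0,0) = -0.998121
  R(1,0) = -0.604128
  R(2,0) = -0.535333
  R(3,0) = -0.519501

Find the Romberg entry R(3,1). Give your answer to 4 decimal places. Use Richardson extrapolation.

-0.5142

R(3,1) = -0.519501 + (-0.519501 − (-0.535333))/3 = -0.514224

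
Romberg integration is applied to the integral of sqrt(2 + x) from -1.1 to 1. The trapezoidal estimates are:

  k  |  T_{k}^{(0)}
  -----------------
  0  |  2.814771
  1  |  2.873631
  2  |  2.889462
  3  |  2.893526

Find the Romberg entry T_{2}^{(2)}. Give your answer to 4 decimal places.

2.8948

Richardson extrapolation on the trapezoidal column (denominator 4−1=3):
T_{1}^{(1)} = 2.873631 + (2.873631 − 2.814771)/3 = 2.893251
T_{2}^{(1)} = 2.889462 + (2.889462 − 2.873631)/3 = 2.894739
T_{2}^{(2)} = (16·2.894739 − 2.893251) / 15 = 2.894838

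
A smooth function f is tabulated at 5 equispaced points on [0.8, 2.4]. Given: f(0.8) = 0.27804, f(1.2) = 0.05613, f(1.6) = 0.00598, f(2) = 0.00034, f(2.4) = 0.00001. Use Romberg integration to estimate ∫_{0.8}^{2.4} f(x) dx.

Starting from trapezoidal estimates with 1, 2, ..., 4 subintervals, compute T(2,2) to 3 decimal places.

0.068

T(0,0) (trapezoid, 1 panel, h=1.6000): 0.22244
T(1,0) (trapezoid, 2 panels, h=0.8000): 0.11600
T(2,0) (trapezoid, 4 panels, h=0.4000): 0.08059
T(1,1) = 0.11600 + (0.11600 − 0.22244)/3 = 0.08052
T(2,1) = 0.08059 + (0.08059 − 0.11600)/3 = 0.06879
T(2,2) = 0.06879 + (0.06879 − 0.08052)/15 = 0.06801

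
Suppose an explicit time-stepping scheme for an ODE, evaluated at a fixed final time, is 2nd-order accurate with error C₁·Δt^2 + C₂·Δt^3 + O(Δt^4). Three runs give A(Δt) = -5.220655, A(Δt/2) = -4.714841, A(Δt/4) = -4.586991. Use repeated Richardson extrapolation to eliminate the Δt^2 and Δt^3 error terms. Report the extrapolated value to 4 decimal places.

-4.5441

First eliminate the Δt^2 term (factor 2^2 = 4):
  B₁ = (4·(-4.714841) − (-5.220655))/3 = -4.546236
  B₂ = (4·(-4.586991) − (-4.714841))/3 = -4.544374
Then eliminate the Δt^3 term (factor 2^3 = 8):
  (8·(-4.544374) − (-4.546236))/7 = -4.544108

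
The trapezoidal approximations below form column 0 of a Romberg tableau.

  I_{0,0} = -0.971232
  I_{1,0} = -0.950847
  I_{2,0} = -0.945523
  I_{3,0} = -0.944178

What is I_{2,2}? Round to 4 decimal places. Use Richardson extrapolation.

-0.9437

Richardson extrapolation on the trapezoidal column (denominator 4−1=3):
I_{1,1} = (4·(-0.950847) − (-0.971232)) / 3 = -0.944052
I_{2,1} = (4·(-0.945523) − (-0.950847)) / 3 = -0.943748
I_{2,2} = (16·(-0.943748) − (-0.944052)) / 15 = -0.943728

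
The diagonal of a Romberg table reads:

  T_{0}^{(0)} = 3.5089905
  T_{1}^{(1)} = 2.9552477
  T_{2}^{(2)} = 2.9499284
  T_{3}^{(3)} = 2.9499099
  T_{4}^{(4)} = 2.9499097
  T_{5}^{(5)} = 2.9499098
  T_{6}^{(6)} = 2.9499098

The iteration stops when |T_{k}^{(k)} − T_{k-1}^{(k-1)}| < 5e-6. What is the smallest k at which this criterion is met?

|T_{1}^{(1)} − T_{0}^{(0)}| = 0.5537428 ≥ 5e-6
|T_{2}^{(2)} − T_{1}^{(1)}| = 0.0053193 ≥ 5e-6
|T_{3}^{(3)} − T_{2}^{(2)}| = 0.0000185 ≥ 5e-6
|T_{4}^{(4)} − T_{3}^{(3)}| = 0.0000002 < 5e-6

k = 4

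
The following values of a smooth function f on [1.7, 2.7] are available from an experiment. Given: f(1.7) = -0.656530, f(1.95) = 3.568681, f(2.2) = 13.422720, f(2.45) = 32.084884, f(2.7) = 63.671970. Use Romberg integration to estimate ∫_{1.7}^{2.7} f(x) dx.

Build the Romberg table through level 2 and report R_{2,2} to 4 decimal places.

19.3677

R_{0,0} (trapezoid, 1 panel, h=1.0000): 31.507720
R_{1,0} (trapezoid, 2 panels, h=0.5000): 22.465220
R_{2,0} (trapezoid, 4 panels, h=0.2500): 20.146001
R_{1,1} = 22.465220 + (22.465220 − 31.507720)/3 = 19.451053
R_{2,1} = 20.146001 + (20.146001 − 22.465220)/3 = 19.372928
R_{2,2} = 19.372928 + (19.372928 − 19.451053)/15 = 19.367720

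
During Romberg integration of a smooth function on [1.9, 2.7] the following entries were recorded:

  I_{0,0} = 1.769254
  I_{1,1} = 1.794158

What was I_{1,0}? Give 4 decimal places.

1.7879

From I_{1,1} = (4·I_{1,0} − I_{0,0})/3, solve for I_{1,0}:
4·I_{1,0} = 3·1.794158 + 1.769254 = 7.151728
I_{1,0} = 1.787932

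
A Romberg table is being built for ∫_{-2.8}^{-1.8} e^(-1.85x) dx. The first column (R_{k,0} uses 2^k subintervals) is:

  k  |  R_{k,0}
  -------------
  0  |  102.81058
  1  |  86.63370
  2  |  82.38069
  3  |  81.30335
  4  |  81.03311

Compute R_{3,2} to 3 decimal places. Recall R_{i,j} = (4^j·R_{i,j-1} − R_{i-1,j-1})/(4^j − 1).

Richardson extrapolation on the trapezoidal column (denominator 4−1=3):
R_{2,1} = (4·82.38069 − 86.63370) / 3 = 80.96302
R_{3,1} = 81.30335 + (81.30335 − 82.38069)/3 = 80.94424
R_{3,2} = (16·80.94424 − 80.96302) / 15 = 80.94299
(Column j=1 coincides with Simpson's rule on the same nodes.)

80.943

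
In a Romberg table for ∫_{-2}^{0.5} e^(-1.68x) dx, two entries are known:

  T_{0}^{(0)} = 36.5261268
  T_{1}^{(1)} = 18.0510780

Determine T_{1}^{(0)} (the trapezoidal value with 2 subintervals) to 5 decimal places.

22.66984

From T_{1}^{(1)} = (4·T_{1}^{(0)} − T_{0}^{(0)})/3, solve for T_{1}^{(0)}:
4·T_{1}^{(0)} = 3·18.0510780 + 36.5261268 = 90.6793608
T_{1}^{(0)} = 22.6698402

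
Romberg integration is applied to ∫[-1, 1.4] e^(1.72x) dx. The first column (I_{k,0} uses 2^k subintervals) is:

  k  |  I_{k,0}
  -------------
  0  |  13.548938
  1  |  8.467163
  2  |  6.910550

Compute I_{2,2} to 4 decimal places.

I_{1,1} = (4·8.467163 − 13.548938) / 3 = 6.773238
I_{2,1} = (4·6.910550 − 8.467163) / 3 = 6.391679
I_{2,2} = 6.391679 + (6.391679 − 6.773238)/15 = 6.366242

6.3662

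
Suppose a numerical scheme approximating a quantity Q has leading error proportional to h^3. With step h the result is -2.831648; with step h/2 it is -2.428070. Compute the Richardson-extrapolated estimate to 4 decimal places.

The leading error scales as h^3; refining by a factor of 2 reduces it by 2^3 = 8.
Extrapolated value = (8·A(h/2) − A(h)) / (8 − 1)
= (8·(-2.428070) − (-2.831648)) / 7
= -16.592912 / 7 = -2.370416

-2.3704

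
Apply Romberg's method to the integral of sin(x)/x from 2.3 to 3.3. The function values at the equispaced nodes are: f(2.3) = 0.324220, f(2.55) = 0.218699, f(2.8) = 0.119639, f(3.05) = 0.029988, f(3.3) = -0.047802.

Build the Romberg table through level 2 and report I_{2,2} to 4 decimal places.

0.1259

I_{0,0} (trapezoid, 1 panel, h=1.0000): 0.138209
I_{1,0} (trapezoid, 2 panels, h=0.5000): 0.128924
I_{2,0} (trapezoid, 4 panels, h=0.2500): 0.126634
I_{1,1} = 0.128924 + (0.128924 − 0.138209)/3 = 0.125829
I_{2,1} = 0.126634 + (0.126634 − 0.128924)/3 = 0.125871
I_{2,2} = 0.125871 + (0.125871 − 0.125829)/15 = 0.125874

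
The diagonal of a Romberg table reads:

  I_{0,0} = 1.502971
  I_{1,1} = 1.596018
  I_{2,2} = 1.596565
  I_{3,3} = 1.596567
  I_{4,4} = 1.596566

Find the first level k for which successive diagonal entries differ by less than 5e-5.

|I_{1,1} − I_{0,0}| = 0.093047 ≥ 5e-5
|I_{2,2} − I_{1,1}| = 0.000547 ≥ 5e-5
|I_{3,3} − I_{2,2}| = 0.000002 < 5e-5

k = 3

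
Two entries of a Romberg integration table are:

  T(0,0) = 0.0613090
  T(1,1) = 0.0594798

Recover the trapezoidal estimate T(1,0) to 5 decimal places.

0.05994

From T(1,1) = (4·T(1,0) − T(0,0))/3, solve for T(1,0):
4·T(1,0) = 3·0.0594798 + 0.0613090 = 0.2397484
T(1,0) = 0.0599371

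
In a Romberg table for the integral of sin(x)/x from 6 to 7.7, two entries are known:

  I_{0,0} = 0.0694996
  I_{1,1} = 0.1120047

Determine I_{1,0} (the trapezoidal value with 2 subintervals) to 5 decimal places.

0.10138

From I_{1,1} = (4·I_{1,0} − I_{0,0})/3, solve for I_{1,0}:
4·I_{1,0} = 3·0.1120047 + 0.0694996 = 0.4055137
I_{1,0} = 0.1013784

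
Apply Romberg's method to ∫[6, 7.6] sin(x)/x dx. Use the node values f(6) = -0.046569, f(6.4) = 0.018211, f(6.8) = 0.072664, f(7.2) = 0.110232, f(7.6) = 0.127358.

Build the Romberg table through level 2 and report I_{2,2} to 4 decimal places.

I_{0,0} (trapezoid, 1 panel, h=1.6000): 0.064631
I_{1,0} (trapezoid, 2 panels, h=0.8000): 0.090447
I_{2,0} (trapezoid, 4 panels, h=0.4000): 0.096601
I_{1,1} = 0.090447 + (0.090447 − 0.064631)/3 = 0.099052
I_{2,1} = 0.096601 + (0.096601 − 0.090447)/3 = 0.098652
I_{2,2} = 0.098652 + (0.098652 − 0.099052)/15 = 0.098625

0.0986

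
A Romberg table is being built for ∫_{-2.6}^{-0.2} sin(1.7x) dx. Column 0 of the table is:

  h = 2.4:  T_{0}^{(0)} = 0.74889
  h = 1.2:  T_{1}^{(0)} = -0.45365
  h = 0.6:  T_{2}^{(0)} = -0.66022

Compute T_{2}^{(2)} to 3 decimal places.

Richardson extrapolation on the trapezoidal column (denominator 4−1=3):
T_{1}^{(1)} = -0.45365 + (-0.45365 − 0.74889)/3 = -0.85450
T_{2}^{(1)} = -0.66022 + (-0.66022 − (-0.45365))/3 = -0.72908
T_{2}^{(2)} = -0.72908 + (-0.72908 − (-0.85450))/15 = -0.72072

-0.721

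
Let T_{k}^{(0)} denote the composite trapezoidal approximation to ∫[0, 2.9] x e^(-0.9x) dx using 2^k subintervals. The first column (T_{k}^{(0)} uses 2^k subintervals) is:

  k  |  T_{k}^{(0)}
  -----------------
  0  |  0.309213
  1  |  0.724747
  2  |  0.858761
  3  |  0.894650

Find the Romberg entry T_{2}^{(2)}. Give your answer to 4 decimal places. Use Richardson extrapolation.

0.9061

Richardson extrapolation on the trapezoidal column (denominator 4−1=3):
T_{1}^{(1)} = 0.724747 + (0.724747 − 0.309213)/3 = 0.863258
T_{2}^{(1)} = 0.858761 + (0.858761 − 0.724747)/3 = 0.903432
T_{2}^{(2)} = (16·0.903432 − 0.863258) / 15 = 0.906110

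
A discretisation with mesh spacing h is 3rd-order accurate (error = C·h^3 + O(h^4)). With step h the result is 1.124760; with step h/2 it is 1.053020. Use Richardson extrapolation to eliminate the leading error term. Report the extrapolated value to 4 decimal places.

1.0428

Extrapolated value = (8·A(h/2) − A(h)) / (8 − 1)
= (8·1.053020 − 1.124760) / 7
= 7.299400 / 7 = 1.042771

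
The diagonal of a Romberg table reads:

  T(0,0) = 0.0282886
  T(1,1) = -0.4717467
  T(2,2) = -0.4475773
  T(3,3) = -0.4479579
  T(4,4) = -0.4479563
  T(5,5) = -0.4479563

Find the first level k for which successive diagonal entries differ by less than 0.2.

|T(1,1) − T(0,0)| = 0.5000353 ≥ 0.2
|T(2,2) − T(1,1)| = 0.0241694 < 0.2

k = 2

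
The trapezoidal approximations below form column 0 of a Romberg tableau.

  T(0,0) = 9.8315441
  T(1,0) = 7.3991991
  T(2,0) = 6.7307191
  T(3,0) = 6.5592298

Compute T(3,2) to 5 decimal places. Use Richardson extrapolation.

6.50168

T(2,1) = (4·6.7307191 − 7.3991991) / 3 = 6.5078924
T(3,1) = (4·6.5592298 − 6.7307191) / 3 = 6.5020667
T(3,2) = 6.5020667 + (6.5020667 − 6.5078924)/15 = 6.5016783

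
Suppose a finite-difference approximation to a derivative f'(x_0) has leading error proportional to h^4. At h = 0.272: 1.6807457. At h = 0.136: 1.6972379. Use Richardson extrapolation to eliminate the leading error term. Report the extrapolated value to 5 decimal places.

Extrapolated value = (16·A(h/2) − A(h)) / (16 − 1)
= (16·1.6972379 − 1.6807457) / 15
= 25.4750607 / 15 = 1.6983374

1.69834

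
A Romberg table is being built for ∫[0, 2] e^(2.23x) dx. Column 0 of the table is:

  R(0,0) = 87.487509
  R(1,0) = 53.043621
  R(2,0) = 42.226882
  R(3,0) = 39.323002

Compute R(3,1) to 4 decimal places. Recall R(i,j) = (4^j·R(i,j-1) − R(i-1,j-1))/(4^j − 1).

Richardson extrapolation on the trapezoidal column (denominator 4−1=3):
R(3,1) = 39.323002 + (39.323002 − 42.226882)/3 = 38.355042

38.3550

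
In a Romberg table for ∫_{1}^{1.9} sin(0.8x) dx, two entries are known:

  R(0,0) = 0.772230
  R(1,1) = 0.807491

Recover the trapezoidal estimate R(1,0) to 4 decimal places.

0.7987

From R(1,1) = (4·R(1,0) − R(0,0))/3, solve for R(1,0):
4·R(1,0) = 3·0.807491 + 0.772230 = 3.194703
R(1,0) = 0.798676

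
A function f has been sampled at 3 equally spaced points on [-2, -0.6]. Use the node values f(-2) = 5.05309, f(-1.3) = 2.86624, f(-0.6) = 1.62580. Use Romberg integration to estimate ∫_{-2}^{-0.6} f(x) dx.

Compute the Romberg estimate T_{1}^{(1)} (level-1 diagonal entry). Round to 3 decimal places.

4.234

T_{0}^{(0)} (trapezoid, 1 panel, h=1.4000): 4.67522
T_{1}^{(0)} (trapezoid, 2 panels, h=0.7000): 4.34398
T_{1}^{(1)} = 4.34398 + (4.34398 − 4.67522)/3 = 4.23357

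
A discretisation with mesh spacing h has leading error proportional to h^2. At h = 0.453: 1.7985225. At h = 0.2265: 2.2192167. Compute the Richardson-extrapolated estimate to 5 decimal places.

2.35945

The leading error scales as h^2; refining by a factor of 2 reduces it by 2^2 = 4.
Extrapolated value = (4·A(h/2) − A(h)) / (4 − 1)
= (4·2.2192167 − 1.7985225) / 3
= 7.0783443 / 3 = 2.3594481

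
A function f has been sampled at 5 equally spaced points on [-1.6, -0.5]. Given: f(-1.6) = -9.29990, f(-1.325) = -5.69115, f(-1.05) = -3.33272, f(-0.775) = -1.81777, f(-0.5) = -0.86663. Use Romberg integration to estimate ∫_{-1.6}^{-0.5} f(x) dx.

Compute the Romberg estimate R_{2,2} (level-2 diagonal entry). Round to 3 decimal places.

R_{0,0} (trapezoid, 1 panel, h=1.1000): -5.59159
R_{1,0} (trapezoid, 2 panels, h=0.5500): -4.62879
R_{2,0} (trapezoid, 4 panels, h=0.2750): -4.37935
R_{1,1} = -4.62879 + (-4.62879 − (-5.59159))/3 = -4.30786
R_{2,1} = -4.37935 + (-4.37935 − (-4.62879))/3 = -4.29620
R_{2,2} = -4.29620 + (-4.29620 − (-4.30786))/15 = -4.29542

-4.295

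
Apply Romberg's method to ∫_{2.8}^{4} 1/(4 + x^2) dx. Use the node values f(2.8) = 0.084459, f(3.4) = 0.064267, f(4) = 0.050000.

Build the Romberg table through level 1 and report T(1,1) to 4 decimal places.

0.0783

T(0,0) (trapezoid, 1 panel, h=1.2000): 0.080675
T(1,0) (trapezoid, 2 panels, h=0.6000): 0.078898
T(1,1) = 0.078898 + (0.078898 − 0.080675)/3 = 0.078306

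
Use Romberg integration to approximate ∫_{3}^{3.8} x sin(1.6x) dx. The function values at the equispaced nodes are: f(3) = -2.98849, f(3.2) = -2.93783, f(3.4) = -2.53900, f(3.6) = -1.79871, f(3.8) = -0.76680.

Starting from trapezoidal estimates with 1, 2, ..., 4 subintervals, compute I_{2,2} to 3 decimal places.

I_{0,0} (trapezoid, 1 panel, h=0.8000): -1.50212
I_{1,0} (trapezoid, 2 panels, h=0.4000): -1.76666
I_{2,0} (trapezoid, 4 panels, h=0.2000): -1.83064
I_{1,1} = -1.76666 + (-1.76666 − (-1.50212))/3 = -1.85484
I_{2,1} = -1.83064 + (-1.83064 − (-1.76666))/3 = -1.85197
I_{2,2} = -1.85197 + (-1.85197 − (-1.85484))/15 = -1.85178

-1.852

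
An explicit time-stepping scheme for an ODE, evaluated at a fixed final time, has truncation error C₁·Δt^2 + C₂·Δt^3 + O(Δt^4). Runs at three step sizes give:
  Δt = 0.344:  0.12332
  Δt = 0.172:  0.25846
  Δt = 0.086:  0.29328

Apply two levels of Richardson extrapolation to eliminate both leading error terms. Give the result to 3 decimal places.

First eliminate the Δt^2 term (factor 2^2 = 4):
  B₁ = (4·0.25846 − 0.12332)/3 = 0.30351
  B₂ = (4·0.29328 − 0.25846)/3 = 0.30489
Then eliminate the Δt^3 term (factor 2^3 = 8):
  (8·0.30489 − 0.30351)/7 = 0.30509

0.305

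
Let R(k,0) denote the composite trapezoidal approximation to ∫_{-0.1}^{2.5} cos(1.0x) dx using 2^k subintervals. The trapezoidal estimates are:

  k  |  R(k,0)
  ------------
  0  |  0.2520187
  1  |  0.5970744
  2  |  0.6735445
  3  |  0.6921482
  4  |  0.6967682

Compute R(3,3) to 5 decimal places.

Richardson extrapolation on the trapezoidal column (denominator 4−1=3):
R(1,1) = 0.5970744 + (0.5970744 − 0.2520187)/3 = 0.7120930
R(2,1) = (4·0.6735445 − 0.5970744) / 3 = 0.6990345
R(3,1) = 0.6921482 + (0.6921482 − 0.6735445)/3 = 0.6983494
R(2,2) = (16·0.6990345 − 0.7120930) / 15 = 0.6981639
R(3,2) = (16·0.6983494 − 0.6990345) / 15 = 0.6983037
R(3,3) = (64·0.6983037 − 0.6981639) / 63 = 0.6983059

0.69831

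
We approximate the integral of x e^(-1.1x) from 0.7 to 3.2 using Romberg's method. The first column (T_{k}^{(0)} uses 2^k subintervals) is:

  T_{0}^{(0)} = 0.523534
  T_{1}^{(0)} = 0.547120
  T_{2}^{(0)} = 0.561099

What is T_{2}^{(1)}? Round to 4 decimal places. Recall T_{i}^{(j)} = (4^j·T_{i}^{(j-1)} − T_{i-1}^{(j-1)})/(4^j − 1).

0.5658

Richardson extrapolation on the trapezoidal column (denominator 4−1=3):
T_{2}^{(1)} = 0.561099 + (0.561099 − 0.547120)/3 = 0.565759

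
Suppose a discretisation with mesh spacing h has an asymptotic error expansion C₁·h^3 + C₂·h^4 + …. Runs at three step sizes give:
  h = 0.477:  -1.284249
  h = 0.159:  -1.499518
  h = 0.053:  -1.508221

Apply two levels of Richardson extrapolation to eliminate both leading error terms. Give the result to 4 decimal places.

-1.5086

First eliminate the h^3 term (factor 3^3 = 27):
  B₁ = (27·(-1.499518) − (-1.284249))/26 = -1.507798
  B₂ = (27·(-1.508221) − (-1.499518))/26 = -1.508556
Then eliminate the h^4 term (factor 3^4 = 81):
  (81·(-1.508556) − (-1.507798))/80 = -1.508565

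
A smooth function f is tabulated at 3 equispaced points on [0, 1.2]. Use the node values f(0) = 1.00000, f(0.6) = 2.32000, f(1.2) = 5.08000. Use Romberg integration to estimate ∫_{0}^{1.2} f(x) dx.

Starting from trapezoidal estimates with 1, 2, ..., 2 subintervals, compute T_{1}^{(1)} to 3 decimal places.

3.072

T_{0}^{(0)} (trapezoid, 1 panel, h=1.2000): 3.64800
T_{1}^{(0)} (trapezoid, 2 panels, h=0.6000): 3.21600
T_{1}^{(1)} = 3.21600 + (3.21600 − 3.64800)/3 = 3.07200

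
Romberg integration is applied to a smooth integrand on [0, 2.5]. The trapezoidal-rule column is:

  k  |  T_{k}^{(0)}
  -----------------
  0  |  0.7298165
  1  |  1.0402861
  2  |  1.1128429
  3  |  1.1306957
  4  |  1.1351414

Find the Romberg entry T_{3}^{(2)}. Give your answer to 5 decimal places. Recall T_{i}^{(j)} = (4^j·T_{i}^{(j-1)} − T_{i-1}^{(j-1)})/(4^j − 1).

T_{2}^{(1)} = (4·1.1128429 − 1.0402861) / 3 = 1.1370285
T_{3}^{(1)} = (4·1.1306957 − 1.1128429) / 3 = 1.1366466
T_{3}^{(2)} = 1.1366466 + (1.1366466 − 1.1370285)/15 = 1.1366211

1.13662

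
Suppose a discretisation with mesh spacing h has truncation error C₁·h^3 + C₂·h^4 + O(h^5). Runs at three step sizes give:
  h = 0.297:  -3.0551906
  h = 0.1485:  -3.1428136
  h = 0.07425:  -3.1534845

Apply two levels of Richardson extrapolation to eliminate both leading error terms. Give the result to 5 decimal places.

-3.15499

First eliminate the h^3 term (factor 2^3 = 8):
  B₁ = (8·(-3.1428136) − (-3.0551906))/7 = -3.1553312
  B₂ = (8·(-3.1534845) − (-3.1428136))/7 = -3.1550089
Then eliminate the h^4 term (factor 2^4 = 16):
  (16·(-3.1550089) − (-3.1553312))/15 = -3.1549874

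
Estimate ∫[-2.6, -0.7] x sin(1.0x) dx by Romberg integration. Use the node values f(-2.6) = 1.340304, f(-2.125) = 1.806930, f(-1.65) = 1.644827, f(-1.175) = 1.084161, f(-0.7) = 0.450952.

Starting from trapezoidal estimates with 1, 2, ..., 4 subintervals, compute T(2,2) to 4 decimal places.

T(0,0) (trapezoid, 1 panel, h=1.9000): 1.701693
T(1,0) (trapezoid, 2 panels, h=0.9500): 2.413432
T(2,0) (trapezoid, 4 panels, h=0.4750): 2.579984
T(1,1) = 2.413432 + (2.413432 − 1.701693)/3 = 2.650678
T(2,1) = 2.579984 + (2.579984 − 2.413432)/3 = 2.635501
T(2,2) = 2.635501 + (2.635501 − 2.650678)/15 = 2.634489

2.6345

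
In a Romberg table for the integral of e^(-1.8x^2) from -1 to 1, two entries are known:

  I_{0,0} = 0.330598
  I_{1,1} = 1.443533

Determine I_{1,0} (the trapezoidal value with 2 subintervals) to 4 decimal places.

1.1653

From I_{1,1} = (4·I_{1,0} − I_{0,0})/3, solve for I_{1,0}:
4·I_{1,0} = 3·1.443533 + 0.330598 = 4.661197
I_{1,0} = 1.165299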